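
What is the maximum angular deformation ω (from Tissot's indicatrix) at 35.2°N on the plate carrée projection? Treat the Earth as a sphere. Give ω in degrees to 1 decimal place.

For the equirectangular projection with φ₀ = 0 (plate carrée), h = 1 along meridians and k = sec φ along parallels.
At 35.2°: h = 1.000, k = 1.224; principal scales a = 1.224, b = 1.000.
sin(ω/2) = (a − b)/(a + b) = 0.2238/2.224 = 0.1006, so ω = 2 arcsin(0.1006) ≈ 11.6°.

11.6°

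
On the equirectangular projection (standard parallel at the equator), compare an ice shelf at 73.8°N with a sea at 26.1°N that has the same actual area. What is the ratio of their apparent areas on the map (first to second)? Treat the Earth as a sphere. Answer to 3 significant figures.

For the equirectangular projection with φ₀ = 0 (plate carrée), h = 1 along meridians and k = sec φ along parallels.
Areal scale at 73.8°: h·k = 1.000 × 3.584 = 3.584.
Areal scale at 26.1°: h·k = 1.000 × 1.114 = 1.114.
Ratio = 3.584/1.114 ≈ 3.22.

3.22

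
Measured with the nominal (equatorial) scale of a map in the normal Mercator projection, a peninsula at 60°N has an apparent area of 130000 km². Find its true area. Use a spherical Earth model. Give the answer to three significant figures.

The Mercator projection is conformal; its linear scale factor is the same in every direction and equals sec φ = 1/cos φ.
Areal scale = k² = sec²φ = 1/cos²(60°) = 1/0.5000² = 4.000.
True area = apparent / (areal scale) = 130000 / 4.000 ≈ 32500 km².

32500 km²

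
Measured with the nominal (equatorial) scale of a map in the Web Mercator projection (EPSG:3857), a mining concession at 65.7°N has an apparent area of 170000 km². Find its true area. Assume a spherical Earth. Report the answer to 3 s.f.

For Mercator, h = k = sec φ (a conformal cylindrical projection has a single point scale, 1/cos φ).
Areal scale = k² = sec²φ = 1/cos²(65.7°) = 1/0.4115² = 5.905.
True area = apparent / (areal scale) = 170000 / 5.905 ≈ 28800 km².

28800 km²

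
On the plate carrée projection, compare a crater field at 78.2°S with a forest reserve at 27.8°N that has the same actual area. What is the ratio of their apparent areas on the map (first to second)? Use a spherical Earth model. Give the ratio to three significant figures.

In the plate carrée (x = Rλ, y = Rφ), meridians are true-scale (h = 1) and parallels are stretched by k = sec φ.
Areal scale at 78.2°: h·k = 1.000 × 4.890 = 4.890.
Areal scale at 27.8°: h·k = 1.000 × 1.130 = 1.130.
Ratio = 4.890/1.130 ≈ 4.33.

4.33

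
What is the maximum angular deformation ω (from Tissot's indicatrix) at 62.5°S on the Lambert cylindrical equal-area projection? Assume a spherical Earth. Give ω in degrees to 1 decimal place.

80.9°

The Lambert cylindrical equal-area projection is the cylindrical equal-area projection with its standard parallel at the equator (φ₀ = 0). For cylindrical equal-area with standard parallel φ₀, h = cos φ / cos φ₀ and k = cos φ₀ / cos φ, so h·k = 1.
At 62.5°: h = 0.4617, k = 2.166; principal scales a = 2.166, b = 0.4617.
sin(ω/2) = (a − b)/(a + b) = 1.704/2.627 = 0.6485, so ω = 2 arcsin(0.6485) ≈ 80.9°.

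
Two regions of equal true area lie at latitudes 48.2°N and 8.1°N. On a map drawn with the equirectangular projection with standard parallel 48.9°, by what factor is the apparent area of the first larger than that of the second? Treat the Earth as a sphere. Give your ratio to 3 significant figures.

The equidistant cylindrical projection with φ₀ = 48.9° has h = 1 (meridians true) and k = cos φ₀ / cos φ along parallels.
Areal scale at 48.2°: h·k = 1.000 × 0.9863 = 0.9863.
Areal scale at 8.1°: h·k = 1.000 × 0.6640 = 0.6640.
Ratio = 0.9863/0.6640 ≈ 1.49.

1.49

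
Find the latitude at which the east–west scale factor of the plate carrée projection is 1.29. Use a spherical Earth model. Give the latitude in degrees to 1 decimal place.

Plate carrée: h = 1, k = sec φ along parallels.
sec φ = 1.29  ⇒  cos φ = 0.7752  ⇒  φ ≈ 39.2°.

39.2°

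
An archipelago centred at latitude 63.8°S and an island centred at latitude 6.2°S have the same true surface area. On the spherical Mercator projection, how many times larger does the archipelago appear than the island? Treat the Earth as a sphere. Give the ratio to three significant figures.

Mercator is conformal with k = sec φ, so areal scale = k² = sec²φ.
At 63.8°: sec²(63.8°) = 1/0.4415² = 5.130.
At 6.2°: sec²(6.2°) = 1/0.9942² = 1.012.
Ratio = 5.130/1.012 = cos²(6.2°)/cos²(63.8°) ≈ 5.07.

5.07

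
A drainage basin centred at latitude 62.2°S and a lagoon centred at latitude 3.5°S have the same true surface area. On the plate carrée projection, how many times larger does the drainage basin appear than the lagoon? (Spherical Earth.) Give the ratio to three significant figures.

Plate carrée maps x = Rλ, y = Rφ. The meridian scale is h = 1 and the parallel scale is k = 1/cos φ = sec φ.
Areal scale at 62.2°: h·k = 1.000 × 2.144 = 2.144.
Areal scale at 3.5°: h·k = 1.000 × 1.002 = 1.002.
Ratio = 2.144/1.002 ≈ 2.14.

2.14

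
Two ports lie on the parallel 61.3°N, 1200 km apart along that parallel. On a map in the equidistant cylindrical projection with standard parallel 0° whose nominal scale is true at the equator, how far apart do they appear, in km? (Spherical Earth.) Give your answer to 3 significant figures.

2500 km

For the equirectangular projection with φ₀ = 0 (plate carrée), h = 1 along meridians and k = sec φ along parallels.
Along the parallel, k = sec 61.3° = 1/0.4802 = 2.082.
Map distance = 1200 × 2.082 ≈ 2500 km.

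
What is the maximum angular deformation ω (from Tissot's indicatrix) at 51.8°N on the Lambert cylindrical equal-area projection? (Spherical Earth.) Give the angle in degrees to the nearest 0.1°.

53.1°

The Lambert cylindrical equal-area projection is the cylindrical equal-area projection with its standard parallel at the equator (φ₀ = 0). A cylindrical equal-area projection with standard parallel φ₀ has meridian scale h = cos φ / cos φ₀ and parallel scale k = cos φ₀ / cos φ (so areas are preserved, h·k = 1).
At 51.8°: h = 0.6184, k = 1.617; principal scales a = 1.617, b = 0.6184.
sin(ω/2) = (a − b)/(a + b) = 0.9986/2.235 = 0.4467, so ω = 2 arcsin(0.4467) ≈ 53.1°.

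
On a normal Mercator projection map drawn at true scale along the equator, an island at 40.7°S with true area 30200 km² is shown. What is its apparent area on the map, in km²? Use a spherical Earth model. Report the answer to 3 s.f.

Mercator is conformal, so the point scale is isotropic: h = k = sec φ = 1/cos φ.
Areal scale = k² = sec²φ = 1/cos²(40.7°) = 1/0.7581² = 1.740.
Apparent area = 30200 × 1.740 ≈ 52500 km².

52500 km²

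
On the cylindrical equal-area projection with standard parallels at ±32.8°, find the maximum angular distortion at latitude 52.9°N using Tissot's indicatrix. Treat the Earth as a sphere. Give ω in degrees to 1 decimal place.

Cylindrical equal-area (φ₀ = 32.8°): h = cos φ / cos 32.8° along meridians, k = cos 32.8° / cos φ along parallels; h·k = 1.
At 52.9°: h = 0.7176, k = 1.393; principal scales a = 1.393, b = 0.7176.
sin(ω/2) = (a − b)/(a + b) = 0.6759/2.111 = 0.3201, so ω = 2 arcsin(0.3201) ≈ 37.3°.

37.3°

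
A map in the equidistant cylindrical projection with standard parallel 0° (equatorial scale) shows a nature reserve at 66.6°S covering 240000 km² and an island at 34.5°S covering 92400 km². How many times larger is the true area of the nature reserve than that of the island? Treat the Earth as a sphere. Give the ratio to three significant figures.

1.25

On the plate carrée, areal scale = h·k = 1 × sec φ, so true area = apparent × cos φ.
True area of nature reserve: 240000 × cos(66.6°) = 240000 × 0.3971 = 95320 km².
True area of island: 92400 × cos(34.5°) = 92400 × 0.8241 = 76150 km².
Ratio = 95320 / 76150 ≈ 1.25.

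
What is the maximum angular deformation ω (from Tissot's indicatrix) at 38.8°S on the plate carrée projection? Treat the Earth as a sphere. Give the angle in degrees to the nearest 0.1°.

14.2°

Plate carrée maps x = Rλ, y = Rφ. The meridian scale is h = 1 and the parallel scale is k = 1/cos φ = sec φ.
At 38.8°: h = 1.000, k = 1.283; principal scales a = 1.283, b = 1.000.
sin(ω/2) = (a − b)/(a + b) = 0.2831/2.283 = 0.1240, so ω = 2 arcsin(0.1240) ≈ 14.2°.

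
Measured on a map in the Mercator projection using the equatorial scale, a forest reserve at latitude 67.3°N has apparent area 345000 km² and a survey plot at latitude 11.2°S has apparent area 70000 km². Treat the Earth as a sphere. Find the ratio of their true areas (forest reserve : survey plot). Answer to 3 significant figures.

0.763

Mercator's areal exaggeration is sec²φ; hence true area = (apparent area) · cos²φ.
True area of forest reserve: 345000 × cos²(67.3°) = 345000 × 0.1489 = 51380 km².
True area of survey plot: 70000 × cos²(11.2°) = 70000 × 0.9623 = 67360 km².
Ratio = 51380 / 67360 ≈ 0.763.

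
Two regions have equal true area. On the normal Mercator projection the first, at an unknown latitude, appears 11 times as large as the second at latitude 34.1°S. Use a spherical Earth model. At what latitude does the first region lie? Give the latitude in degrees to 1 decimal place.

75.5°

Mercator areal scale is sec²φ, so apparent-area ratio = sec²φ₁ / sec²φ₂ = cos²φ₂ / cos²φ₁.
cos²φ₂ / cos²φ₁ = 11  ⇒  cos φ₁ = cos 34.1° / √11 = 0.8281/3.317 = 0.2497.
φ₁ = arccos(0.2497) ≈ 75.5°.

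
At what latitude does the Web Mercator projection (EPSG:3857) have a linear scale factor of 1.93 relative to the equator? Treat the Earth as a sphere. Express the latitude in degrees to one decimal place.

Mercator scale is k = sec φ = 1/cos φ.
1/cos φ = 1.93  ⇒  cos φ = 0.5181  ⇒  φ = arccos(0.5181) ≈ 58.8°.

58.8°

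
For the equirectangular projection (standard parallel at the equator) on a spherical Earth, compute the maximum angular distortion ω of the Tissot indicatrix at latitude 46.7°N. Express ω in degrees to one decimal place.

21.5°

Plate carrée maps x = Rλ, y = Rφ. The meridian scale is h = 1 and the parallel scale is k = 1/cos φ = sec φ.
At 46.7°: h = 1.000, k = 1.458; principal scales a = 1.458, b = 1.000.
sin(ω/2) = (a − b)/(a + b) = 0.4581/2.458 = 0.1864, so ω = 2 arcsin(0.1864) ≈ 21.5°.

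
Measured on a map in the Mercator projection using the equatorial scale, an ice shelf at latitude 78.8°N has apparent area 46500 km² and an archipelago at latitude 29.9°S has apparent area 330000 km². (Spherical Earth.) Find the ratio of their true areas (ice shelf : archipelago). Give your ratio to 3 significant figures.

On Mercator the areal scale is sec²φ, so true area = apparent × cos²φ.
True area of ice shelf: 46500 × cos²(78.8°) = 46500 × 0.03773 = 1754 km².
True area of archipelago: 330000 × cos²(29.9°) = 330000 × 0.7515 = 248000 km².
Ratio = 1754 / 248000 ≈ 0.00707.

0.00707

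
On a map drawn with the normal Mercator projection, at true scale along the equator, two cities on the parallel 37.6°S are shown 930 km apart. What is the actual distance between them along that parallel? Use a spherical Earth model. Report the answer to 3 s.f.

737 km

Mercator is conformal, so the point scale is isotropic: h = k = sec φ = 1/cos φ.
Along the parallel at 37.6°, map distances are exaggerated by k = sec 37.6° = 1.262.
True distance = 930 / 1.262 = 930 × cos 37.6° ≈ 737 km.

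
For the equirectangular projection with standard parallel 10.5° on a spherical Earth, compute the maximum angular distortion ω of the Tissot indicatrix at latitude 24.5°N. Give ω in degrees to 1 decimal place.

4.4°

With standard parallel φ₀ = 10.5°, the equirectangular projection gives x = Rλ cos φ₀, y = Rφ, so h = 1 and k = cos 10.5° / cos φ.
At 24.5°: h = 1.000, k = 1.081; principal scales a = 1.081, b = 1.000.
sin(ω/2) = (a − b)/(a + b) = 0.08055/2.081 = 0.03871, so ω = 2 arcsin(0.03871) ≈ 4.4°.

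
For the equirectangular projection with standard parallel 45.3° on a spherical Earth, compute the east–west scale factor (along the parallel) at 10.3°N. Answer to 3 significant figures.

0.715

With standard parallel φ₀ = 45.3°, the equirectangular projection gives x = Rλ cos φ₀, y = Rφ, so h = 1 and k = cos 45.3° / cos φ.
k = cos 45.3° / cos 10.3° = 0.7034/0.9839 = 0.7149.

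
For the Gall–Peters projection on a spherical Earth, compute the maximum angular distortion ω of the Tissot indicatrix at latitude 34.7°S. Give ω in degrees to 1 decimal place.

17.2°

The Gall–Peters projection is cylindrical equal-area with φ₀ = 45°. A cylindrical equal-area projection with standard parallel φ₀ has meridian scale h = cos φ / cos φ₀ and parallel scale k = cos φ₀ / cos φ (so areas are preserved, h·k = 1).
At 34.7°: h = 1.163, k = 0.8601; principal scales a = 1.163, b = 0.8601.
sin(ω/2) = (a − b)/(a + b) = 0.3026/2.023 = 0.1496, so ω = 2 arcsin(0.1496) ≈ 17.2°.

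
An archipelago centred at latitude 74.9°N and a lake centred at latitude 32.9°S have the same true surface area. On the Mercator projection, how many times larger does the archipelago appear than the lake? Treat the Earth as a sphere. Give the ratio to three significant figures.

10.4

Mercator areal scale is sec²φ.
At 74.9°: sec²(74.9°) = 1/0.2605² = 14.74.
At 32.9°: sec²(32.9°) = 1/0.8396² = 1.419.
Ratio = 14.74/1.419 = cos²(32.9°)/cos²(74.9°) ≈ 10.4.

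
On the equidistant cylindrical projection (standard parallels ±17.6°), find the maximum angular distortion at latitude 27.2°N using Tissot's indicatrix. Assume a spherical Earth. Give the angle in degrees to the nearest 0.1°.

4.0°

In the equirectangular projection with standard parallel φ₀ = 17.6° (x = Rλ cos φ₀, y = Rφ), meridians are true-scale (h = 1) and the parallel scale is k = cos φ₀ / cos φ.
At 27.2°: h = 1.000, k = 1.072; principal scales a = 1.072, b = 1.000.
sin(ω/2) = (a − b)/(a + b) = 0.07170/2.072 = 0.03461, so ω = 2 arcsin(0.03461) ≈ 4.0°.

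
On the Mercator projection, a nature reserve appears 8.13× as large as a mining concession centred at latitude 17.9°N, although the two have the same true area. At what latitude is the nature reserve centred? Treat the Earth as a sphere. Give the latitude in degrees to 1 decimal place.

For equal true areas on Mercator, apparent areas scale as sec²φ, so the ratio is cos²φ₂ / cos²φ₁.
cos²φ₂ / cos²φ₁ = 8.13  ⇒  cos φ₁ = cos 17.9° / √8.13 = 0.9516/2.851 = 0.3337.
φ₁ = arccos(0.3337) ≈ 70.5°.

70.5°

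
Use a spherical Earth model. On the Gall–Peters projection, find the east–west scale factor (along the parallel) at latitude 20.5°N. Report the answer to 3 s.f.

0.755

Gall–Peters is a cylindrical equal-area projection with standard parallels at ±45°. Cylindrical equal-area (φ₀ = 45°): h = cos φ / cos 45° along meridians, k = cos 45° / cos φ along parallels; h·k = 1.
k = cos 45° / cos 20.5° = 0.7071/0.9367 = 0.7549.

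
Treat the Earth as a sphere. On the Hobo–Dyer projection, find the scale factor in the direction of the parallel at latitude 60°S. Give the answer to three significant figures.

Hobo–Dyer is a cylindrical equal-area projection with standard parallels at ±37.5°. Cylindrical equal-area (φ₀ = 37.5°): h = cos φ / cos 37.5° along meridians, k = cos 37.5° / cos φ along parallels; h·k = 1.
k = cos 37.5° / cos 60° = 0.7934/0.5000 = 1.587.

1.59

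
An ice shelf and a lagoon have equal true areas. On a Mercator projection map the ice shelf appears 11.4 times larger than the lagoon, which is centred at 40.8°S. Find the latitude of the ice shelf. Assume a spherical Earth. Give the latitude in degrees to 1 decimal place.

Mercator areal scale is sec²φ, so apparent-area ratio = sec²φ₁ / sec²φ₂ = cos²φ₂ / cos²φ₁.
cos²φ₂ / cos²φ₁ = 11.4  ⇒  cos φ₁ = cos 40.8° / √11.4 = 0.7570/3.376 = 0.2242.
φ₁ = arccos(0.2242) ≈ 77.0°.

77.0°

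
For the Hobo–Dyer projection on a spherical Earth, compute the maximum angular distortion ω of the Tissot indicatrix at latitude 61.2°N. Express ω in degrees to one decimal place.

54.9°

Hobo–Dyer is a cylindrical equal-area projection with standard parallels at ±37.5°. For cylindrical equal-area with standard parallel φ₀, h = cos φ / cos φ₀ and k = cos φ₀ / cos φ, so h·k = 1.
At 61.2°: h = 0.6072, k = 1.647; principal scales a = 1.647, b = 0.6072.
sin(ω/2) = (a − b)/(a + b) = 1.040/2.254 = 0.4612, so ω = 2 arcsin(0.4612) ≈ 54.9°.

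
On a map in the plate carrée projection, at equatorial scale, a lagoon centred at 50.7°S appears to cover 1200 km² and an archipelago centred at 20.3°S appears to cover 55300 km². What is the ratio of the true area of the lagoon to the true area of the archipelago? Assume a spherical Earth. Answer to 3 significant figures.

0.0147

Plate carrée has h = 1 and k = sec φ, giving areal scale sec φ; true area = (apparent area) · cos φ.
True area of lagoon: 1200 × cos(50.7°) = 1200 × 0.6334 = 760.1 km².
True area of archipelago: 55300 × cos(20.3°) = 55300 × 0.9379 = 51870 km².
Ratio = 760.1 / 51870 ≈ 0.0147.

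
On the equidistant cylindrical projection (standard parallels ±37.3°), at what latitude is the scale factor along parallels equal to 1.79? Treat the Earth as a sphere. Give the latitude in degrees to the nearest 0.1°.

With standard parallel φ₀ = 37.3°, the equirectangular projection gives x = Rλ cos φ₀, y = Rφ, so h = 1 and k = cos 37.3° / cos φ.
k = cos φ₀ / cos φ = 1.79  ⇒  cos φ = cos 37.3° / 1.79 = 0.4444.
φ = arccos(0.4444) ≈ 63.6°.

63.6°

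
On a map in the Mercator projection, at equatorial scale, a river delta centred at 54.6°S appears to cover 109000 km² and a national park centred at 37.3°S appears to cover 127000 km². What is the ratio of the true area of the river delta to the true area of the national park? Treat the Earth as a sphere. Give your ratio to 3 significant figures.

0.455

Since Mercator area scale is 1/cos²φ, the true area equals the apparent area multiplied by cos²φ.
True area of river delta: 109000 × cos²(54.6°) = 109000 × 0.3356 = 36580 km².
True area of national park: 127000 × cos²(37.3°) = 127000 × 0.6328 = 80360 km².
Ratio = 36580 / 80360 ≈ 0.455.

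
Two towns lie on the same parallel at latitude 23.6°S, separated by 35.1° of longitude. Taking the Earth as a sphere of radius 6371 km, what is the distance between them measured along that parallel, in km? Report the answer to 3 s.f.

Arc length along a parallel = R cos φ · Δλ (with Δλ in radians).
= 6371 × cos 23.6° × (35.1° × π/180) = 6371 × 0.9164 × 0.6126 ≈ 3580 km.

3580 km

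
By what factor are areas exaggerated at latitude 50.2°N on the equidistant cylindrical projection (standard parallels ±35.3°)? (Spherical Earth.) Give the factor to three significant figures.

The equidistant cylindrical projection with φ₀ = 35.3° has h = 1 (meridians true) and k = cos φ₀ / cos φ along parallels.
Areal scale = h·k = 1 × cos φ₀ / cos φ; at 50.2°, h = 1.000, k = 1.275, so h·k = 1.275.

1.27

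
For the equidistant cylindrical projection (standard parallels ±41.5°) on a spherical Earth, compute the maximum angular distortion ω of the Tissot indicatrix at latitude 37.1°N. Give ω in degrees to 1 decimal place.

3.6°

With standard parallel φ₀ = 41.5°, the equirectangular projection gives x = Rλ cos φ₀, y = Rφ, so h = 1 and k = cos 41.5° / cos φ.
At 37.1°: h = 1.000, k = 0.9390; principal scales a = 1.000, b = 0.9390.
sin(ω/2) = (a − b)/(a + b) = 0.06097/1.939 = 0.03144, so ω = 2 arcsin(0.03144) ≈ 3.6°.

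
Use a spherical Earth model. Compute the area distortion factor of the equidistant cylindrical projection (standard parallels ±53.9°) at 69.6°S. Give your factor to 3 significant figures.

In the equirectangular projection with standard parallel φ₀ = 53.9° (x = Rλ cos φ₀, y = Rφ), meridians are true-scale (h = 1) and the parallel scale is k = cos φ₀ / cos φ.
Areal scale = h·k = 1 × cos φ₀ / cos φ; at 69.6°, h = 1.000, k = 1.690, so h·k = 1.690.

1.69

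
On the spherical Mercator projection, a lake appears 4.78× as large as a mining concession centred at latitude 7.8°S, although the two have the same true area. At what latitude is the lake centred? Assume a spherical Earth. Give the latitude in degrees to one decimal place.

63.1°

On Mercator, (apparent₁)/(apparent₂) = sec²φ₁ / sec²φ₂ when true areas are equal.
cos²φ₂ / cos²φ₁ = 4.78  ⇒  cos φ₁ = cos 7.8° / √4.78 = 0.9907/2.186 = 0.4532.
φ₁ = arccos(0.4532) ≈ 63.1°.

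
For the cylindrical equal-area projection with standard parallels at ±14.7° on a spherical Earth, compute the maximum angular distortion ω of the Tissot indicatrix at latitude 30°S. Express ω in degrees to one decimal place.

A cylindrical equal-area projection with standard parallel φ₀ has meridian scale h = cos φ / cos φ₀ and parallel scale k = cos φ₀ / cos φ (so areas are preserved, h·k = 1).
At 30°: h = 0.8953, k = 1.117; principal scales a = 1.117, b = 0.8953.
sin(ω/2) = (a − b)/(a + b) = 0.2216/2.012 = 0.1101, so ω = 2 arcsin(0.1101) ≈ 12.6°.

12.6°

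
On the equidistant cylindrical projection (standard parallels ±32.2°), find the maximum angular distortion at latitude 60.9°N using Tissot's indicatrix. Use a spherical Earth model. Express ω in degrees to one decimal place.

In the equirectangular projection with standard parallel φ₀ = 32.2° (x = Rλ cos φ₀, y = Rφ), meridians are true-scale (h = 1) and the parallel scale is k = cos φ₀ / cos φ.
At 60.9°: h = 1.000, k = 1.740; principal scales a = 1.740, b = 1.000.
sin(ω/2) = (a − b)/(a + b) = 0.7399/2.740 = 0.2701, so ω = 2 arcsin(0.2701) ≈ 31.3°.

31.3°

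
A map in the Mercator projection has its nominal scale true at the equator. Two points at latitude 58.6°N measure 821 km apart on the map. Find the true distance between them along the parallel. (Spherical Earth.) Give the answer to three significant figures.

Mercator is conformal, so the point scale is isotropic: h = k = sec φ = 1/cos φ.
Along the parallel at 58.6°, map distances are exaggerated by k = sec 58.6° = 1.919.
True distance = 821 / 1.919 = 821 × cos 58.6° ≈ 428 km.

428 km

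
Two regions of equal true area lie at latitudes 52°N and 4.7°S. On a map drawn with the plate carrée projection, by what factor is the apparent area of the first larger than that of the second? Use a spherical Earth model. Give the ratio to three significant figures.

1.62

In the plate carrée (x = Rλ, y = Rφ), meridians are true-scale (h = 1) and parallels are stretched by k = sec φ.
Areal scale at 52°: h·k = 1.000 × 1.624 = 1.624.
Areal scale at 4.7°: h·k = 1.000 × 1.003 = 1.003.
Ratio = 1.624/1.003 ≈ 1.62.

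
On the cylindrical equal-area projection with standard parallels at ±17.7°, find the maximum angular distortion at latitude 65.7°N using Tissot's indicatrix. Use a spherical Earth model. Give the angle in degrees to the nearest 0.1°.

86.5°

For cylindrical equal-area with standard parallel φ₀, h = cos φ / cos φ₀ and k = cos φ₀ / cos φ, so h·k = 1.
At 65.7°: h = 0.4320, k = 2.315; principal scales a = 2.315, b = 0.4320.
sin(ω/2) = (a − b)/(a + b) = 1.883/2.747 = 0.6855, so ω = 2 arcsin(0.6855) ≈ 86.5°.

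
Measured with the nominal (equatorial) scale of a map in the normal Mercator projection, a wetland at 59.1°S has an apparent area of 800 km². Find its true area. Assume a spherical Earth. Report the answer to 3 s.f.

The Mercator projection is conformal; its linear scale factor is the same in every direction and equals sec φ = 1/cos φ.
Areal scale = k² = sec²φ = 1/cos²(59.1°) = 1/0.5135² = 3.792.
True area = apparent / (areal scale) = 800 / 3.792 ≈ 211 km².

211 km²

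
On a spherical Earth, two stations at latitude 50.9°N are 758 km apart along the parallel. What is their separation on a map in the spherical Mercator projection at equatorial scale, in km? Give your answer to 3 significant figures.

1200 km

For Mercator, h = k = sec φ (a conformal cylindrical projection has a single point scale, 1/cos φ).
Along the parallel, k = sec 50.9° = 1/0.6307 = 1.586.
Map distance = 758 × 1.586 ≈ 1200 km.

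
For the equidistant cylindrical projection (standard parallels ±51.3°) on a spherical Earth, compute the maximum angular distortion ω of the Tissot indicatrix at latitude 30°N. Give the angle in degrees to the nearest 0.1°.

18.6°

The equidistant cylindrical projection with φ₀ = 51.3° has h = 1 (meridians true) and k = cos φ₀ / cos φ along parallels.
At 30°: h = 1.000, k = 0.7220; principal scales a = 1.000, b = 0.7220.
sin(ω/2) = (a − b)/(a + b) = 0.2780/1.722 = 0.1615, so ω = 2 arcsin(0.1615) ≈ 18.6°.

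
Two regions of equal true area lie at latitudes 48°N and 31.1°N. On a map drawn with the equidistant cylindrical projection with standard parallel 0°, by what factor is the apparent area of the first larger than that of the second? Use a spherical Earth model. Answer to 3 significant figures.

In the plate carrée (x = Rλ, y = Rφ), meridians are true-scale (h = 1) and parallels are stretched by k = sec φ.
Areal scale at 48°: h·k = 1.000 × 1.494 = 1.494.
Areal scale at 31.1°: h·k = 1.000 × 1.168 = 1.168.
Ratio = 1.494/1.168 ≈ 1.28.

1.28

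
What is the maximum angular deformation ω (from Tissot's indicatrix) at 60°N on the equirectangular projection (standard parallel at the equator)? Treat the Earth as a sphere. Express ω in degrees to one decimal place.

38.9°

For the equirectangular projection with φ₀ = 0 (plate carrée), h = 1 along meridians and k = sec φ along parallels.
At 60°: h = 1.000, k = 2.000; principal scales a = 2.000, b = 1.000.
sin(ω/2) = (a − b)/(a + b) = 1.0000/3.000 = 0.3333, so ω = 2 arcsin(0.3333) ≈ 38.9°.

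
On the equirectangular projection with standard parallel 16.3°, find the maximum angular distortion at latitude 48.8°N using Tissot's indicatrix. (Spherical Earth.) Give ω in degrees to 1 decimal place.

The equidistant cylindrical projection with φ₀ = 16.3° has h = 1 (meridians true) and k = cos φ₀ / cos φ along parallels.
At 48.8°: h = 1.000, k = 1.457; principal scales a = 1.457, b = 1.000.
sin(ω/2) = (a − b)/(a + b) = 0.4571/2.457 = 0.1860, so ω = 2 arcsin(0.1860) ≈ 21.4°.

21.4°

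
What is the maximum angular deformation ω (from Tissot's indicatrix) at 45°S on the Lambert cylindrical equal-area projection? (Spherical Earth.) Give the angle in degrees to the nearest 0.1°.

38.9°

The Lambert cylindrical equal-area projection is the cylindrical equal-area projection with its standard parallel at the equator (φ₀ = 0). For cylindrical equal-area with standard parallel φ₀, h = cos φ / cos φ₀ and k = cos φ₀ / cos φ, so h·k = 1.
At 45°: h = 0.7071, k = 1.414; principal scales a = 1.414, b = 0.7071.
sin(ω/2) = (a − b)/(a + b) = 0.7071/2.121 = 0.3333, so ω = 2 arcsin(0.3333) ≈ 38.9°.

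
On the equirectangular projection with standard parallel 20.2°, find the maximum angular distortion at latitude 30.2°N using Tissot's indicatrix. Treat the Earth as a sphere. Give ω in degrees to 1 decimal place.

With standard parallel φ₀ = 20.2°, the equirectangular projection gives x = Rλ cos φ₀, y = Rφ, so h = 1 and k = cos 20.2° / cos φ.
At 30.2°: h = 1.000, k = 1.086; principal scales a = 1.086, b = 1.000.
sin(ω/2) = (a − b)/(a + b) = 0.08587/2.086 = 0.04117, so ω = 2 arcsin(0.04117) ≈ 4.7°.

4.7°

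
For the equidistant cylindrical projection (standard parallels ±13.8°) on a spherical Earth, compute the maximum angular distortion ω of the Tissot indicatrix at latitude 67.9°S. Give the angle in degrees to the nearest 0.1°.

In the equirectangular projection with standard parallel φ₀ = 13.8° (x = Rλ cos φ₀, y = Rφ), meridians are true-scale (h = 1) and the parallel scale is k = cos φ₀ / cos φ.
At 67.9°: h = 1.000, k = 2.581; principal scales a = 2.581, b = 1.000.
sin(ω/2) = (a − b)/(a + b) = 1.581/3.581 = 0.4415, so ω = 2 arcsin(0.4415) ≈ 52.4°.

52.4°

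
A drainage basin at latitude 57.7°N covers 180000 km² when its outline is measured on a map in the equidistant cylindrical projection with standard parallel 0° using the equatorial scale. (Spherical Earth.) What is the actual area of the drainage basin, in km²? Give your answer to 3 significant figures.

96200 km²

Plate carrée maps x = Rλ, y = Rφ. The meridian scale is h = 1 and the parallel scale is k = 1/cos φ = sec φ.
Areal scale = h·k = 1 × sec φ; at 57.7°, h = 1.000, k = 1.871, so h·k = 1.871.
True area = apparent / (areal scale) = 180000 / 1.871 ≈ 96200 km².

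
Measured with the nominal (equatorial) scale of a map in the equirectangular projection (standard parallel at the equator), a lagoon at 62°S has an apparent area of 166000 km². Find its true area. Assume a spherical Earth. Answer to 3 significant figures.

77900 km²

For the equirectangular projection with φ₀ = 0 (plate carrée), h = 1 along meridians and k = sec φ along parallels.
Areal scale = h·k = 1 × sec φ; at 62°, h = 1.000, k = 2.130, so h·k = 2.130.
True area = apparent / (areal scale) = 166000 / 2.130 ≈ 77900 km².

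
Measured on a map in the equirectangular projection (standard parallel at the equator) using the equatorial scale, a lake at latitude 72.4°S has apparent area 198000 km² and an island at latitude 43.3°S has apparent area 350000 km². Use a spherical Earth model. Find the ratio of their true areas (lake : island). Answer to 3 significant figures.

On the plate carrée, areal scale = h·k = 1 × sec φ, so true area = apparent × cos φ.
True area of lake: 198000 × cos(72.4°) = 198000 × 0.3024 = 59870 km².
True area of island: 350000 × cos(43.3°) = 350000 × 0.7278 = 254700 km².
Ratio = 59870 / 254700 ≈ 0.235.

0.235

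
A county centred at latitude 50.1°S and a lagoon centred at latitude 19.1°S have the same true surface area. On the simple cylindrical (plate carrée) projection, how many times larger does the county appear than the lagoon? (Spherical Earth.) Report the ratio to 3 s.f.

In the plate carrée (x = Rλ, y = Rφ), meridians are true-scale (h = 1) and parallels are stretched by k = sec φ.
Areal scale at 50.1°: h·k = 1.000 × 1.559 = 1.559.
Areal scale at 19.1°: h·k = 1.000 × 1.058 = 1.058.
Ratio = 1.559/1.058 ≈ 1.47.

1.47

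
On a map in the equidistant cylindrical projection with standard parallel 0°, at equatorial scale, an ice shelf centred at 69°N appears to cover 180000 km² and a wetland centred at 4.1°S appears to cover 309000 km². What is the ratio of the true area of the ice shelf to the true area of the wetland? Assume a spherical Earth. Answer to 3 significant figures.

Plate carrée has h = 1 and k = sec φ, giving areal scale sec φ; true area = (apparent area) · cos φ.
True area of ice shelf: 180000 × cos(69°) = 180000 × 0.3584 = 64510 km².
True area of wetland: 309000 × cos(4.1°) = 309000 × 0.9974 = 308200 km².
Ratio = 64510 / 308200 ≈ 0.209.

0.209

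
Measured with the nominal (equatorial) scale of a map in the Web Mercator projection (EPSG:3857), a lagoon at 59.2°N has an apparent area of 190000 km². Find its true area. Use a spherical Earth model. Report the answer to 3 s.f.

49800 km²

Mercator is conformal, so the point scale is isotropic: h = k = sec φ = 1/cos φ.
Areal scale = k² = sec²φ = 1/cos²(59.2°) = 1/0.5120² = 3.814.
True area = apparent / (areal scale) = 190000 / 3.814 ≈ 49800 km².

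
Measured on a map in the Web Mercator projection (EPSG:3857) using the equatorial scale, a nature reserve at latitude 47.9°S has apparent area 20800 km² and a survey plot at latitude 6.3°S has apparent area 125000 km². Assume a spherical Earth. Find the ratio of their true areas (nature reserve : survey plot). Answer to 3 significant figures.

On Mercator the areal scale is sec²φ, so true area = apparent × cos²φ.
True area of nature reserve: 20800 × cos²(47.9°) = 20800 × 0.4495 = 9349 km².
True area of survey plot: 125000 × cos²(6.3°) = 125000 × 0.9880 = 123500 km².
Ratio = 9349 / 123500 ≈ 0.0757.

0.0757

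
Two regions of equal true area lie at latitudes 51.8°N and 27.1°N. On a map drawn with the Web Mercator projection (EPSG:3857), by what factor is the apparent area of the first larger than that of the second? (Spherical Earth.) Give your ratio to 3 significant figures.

2.07

Mercator is conformal with k = sec φ, so areal scale = k² = sec²φ.
At 51.8°: sec²(51.8°) = 1/0.6184² = 2.615.
At 27.1°: sec²(27.1°) = 1/0.8902² = 1.262.
Ratio = 2.615/1.262 = cos²(27.1°)/cos²(51.8°) ≈ 2.07.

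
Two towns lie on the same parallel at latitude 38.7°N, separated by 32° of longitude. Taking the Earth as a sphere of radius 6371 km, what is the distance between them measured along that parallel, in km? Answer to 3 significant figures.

2780 km

Arc length along a parallel = R cos φ · Δλ (with Δλ in radians).
= 6371 × cos 38.7° × (32° × π/180) = 6371 × 0.7804 × 0.5585 ≈ 2780 km.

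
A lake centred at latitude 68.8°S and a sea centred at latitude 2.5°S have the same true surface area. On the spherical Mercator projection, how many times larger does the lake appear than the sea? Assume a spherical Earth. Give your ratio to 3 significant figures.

Mercator is conformal with k = sec φ, so areal scale = k² = sec²φ.
At 68.8°: sec²(68.8°) = 1/0.3616² = 7.647.
At 2.5°: sec²(2.5°) = 1/0.9990² = 1.002.
Ratio = 7.647/1.002 = cos²(2.5°)/cos²(68.8°) ≈ 7.63.

7.63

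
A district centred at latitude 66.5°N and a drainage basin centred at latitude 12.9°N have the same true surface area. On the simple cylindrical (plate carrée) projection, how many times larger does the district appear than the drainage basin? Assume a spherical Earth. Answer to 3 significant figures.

For the equirectangular projection with φ₀ = 0 (plate carrée), h = 1 along meridians and k = sec φ along parallels.
Areal scale at 66.5°: h·k = 1.000 × 2.508 = 2.508.
Areal scale at 12.9°: h·k = 1.000 × 1.026 = 1.026.
Ratio = 2.508/1.026 ≈ 2.44.

2.44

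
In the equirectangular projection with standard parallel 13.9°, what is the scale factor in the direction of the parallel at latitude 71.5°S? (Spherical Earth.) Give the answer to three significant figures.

With standard parallel φ₀ = 13.9°, the equirectangular projection gives x = Rλ cos φ₀, y = Rφ, so h = 1 and k = cos 13.9° / cos φ.
k = cos 13.9° / cos 71.5° = 0.9707/0.3173 = 3.059.

3.06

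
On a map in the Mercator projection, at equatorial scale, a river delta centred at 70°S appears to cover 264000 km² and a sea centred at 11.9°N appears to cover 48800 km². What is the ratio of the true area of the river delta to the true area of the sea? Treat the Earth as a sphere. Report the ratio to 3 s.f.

On Mercator the areal scale is sec²φ, so true area = apparent × cos²φ.
True area of river delta: 264000 × cos²(70°) = 264000 × 0.1170 = 30880 km².
True area of sea: 48800 × cos²(11.9°) = 48800 × 0.9575 = 46730 km².
Ratio = 30880 / 46730 ≈ 0.661.

0.661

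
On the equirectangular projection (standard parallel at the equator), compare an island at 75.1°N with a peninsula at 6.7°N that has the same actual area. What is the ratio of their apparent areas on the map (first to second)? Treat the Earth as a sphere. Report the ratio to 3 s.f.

3.86

In the plate carrée (x = Rλ, y = Rφ), meridians are true-scale (h = 1) and parallels are stretched by k = sec φ.
Areal scale at 75.1°: h·k = 1.000 × 3.889 = 3.889.
Areal scale at 6.7°: h·k = 1.000 × 1.007 = 1.007.
Ratio = 3.889/1.007 ≈ 3.86.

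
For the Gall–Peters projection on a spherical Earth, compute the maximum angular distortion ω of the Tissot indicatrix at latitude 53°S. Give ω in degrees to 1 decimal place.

18.4°

The Gall–Peters projection is cylindrical equal-area with φ₀ = 45°. For cylindrical equal-area with standard parallel φ₀, h = cos φ / cos φ₀ and k = cos φ₀ / cos φ, so h·k = 1.
At 53°: h = 0.8511, k = 1.175; principal scales a = 1.175, b = 0.8511.
sin(ω/2) = (a − b)/(a + b) = 0.3239/2.026 = 0.1598, so ω = 2 arcsin(0.1598) ≈ 18.4°.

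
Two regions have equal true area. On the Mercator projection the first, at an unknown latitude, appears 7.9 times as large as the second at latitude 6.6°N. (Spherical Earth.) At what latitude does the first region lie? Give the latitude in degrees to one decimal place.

Mercator areal scale is sec²φ, so apparent-area ratio = sec²φ₁ / sec²φ₂ = cos²φ₂ / cos²φ₁.
cos²φ₂ / cos²φ₁ = 7.9  ⇒  cos φ₁ = cos 6.6° / √7.9 = 0.9934/2.811 = 0.3534.
φ₁ = arccos(0.3534) ≈ 69.3°.

69.3°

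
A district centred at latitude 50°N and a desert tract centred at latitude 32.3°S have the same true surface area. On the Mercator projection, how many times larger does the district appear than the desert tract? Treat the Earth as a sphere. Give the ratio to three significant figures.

1.73

Mercator areal scale is sec²φ.
At 50°: sec²(50°) = 1/0.6428² = 2.420.
At 32.3°: sec²(32.3°) = 1/0.8453² = 1.400.
Ratio = 2.420/1.400 = cos²(32.3°)/cos²(50°) ≈ 1.73.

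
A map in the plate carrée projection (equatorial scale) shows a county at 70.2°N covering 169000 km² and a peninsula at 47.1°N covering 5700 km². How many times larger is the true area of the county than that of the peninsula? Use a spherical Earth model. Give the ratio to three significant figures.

14.8

On the plate carrée, areal scale = h·k = 1 × sec φ, so true area = apparent × cos φ.
True area of county: 169000 × cos(70.2°) = 169000 × 0.3387 = 57250 km².
True area of peninsula: 5700 × cos(47.1°) = 5700 × 0.6807 = 3880 km².
Ratio = 57250 / 3880 ≈ 14.8.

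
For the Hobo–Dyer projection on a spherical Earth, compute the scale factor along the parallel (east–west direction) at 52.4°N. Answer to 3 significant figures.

The Hobo–Dyer projection is cylindrical equal-area with φ₀ = 37.5°. Cylindrical equal-area (φ₀ = 37.5°): h = cos φ / cos 37.5° along meridians, k = cos 37.5° / cos φ along parallels; h·k = 1.
k = cos 37.5° / cos 52.4° = 0.7934/0.6101 = 1.300.

1.30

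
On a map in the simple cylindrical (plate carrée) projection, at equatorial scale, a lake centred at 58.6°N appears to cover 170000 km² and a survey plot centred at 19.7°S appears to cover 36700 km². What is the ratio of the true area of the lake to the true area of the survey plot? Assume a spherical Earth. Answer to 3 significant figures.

2.56

Plate carrée has h = 1 and k = sec φ, giving areal scale sec φ; true area = (apparent area) · cos φ.
True area of lake: 170000 × cos(58.6°) = 170000 × 0.5210 = 88570 km².
True area of survey plot: 36700 × cos(19.7°) = 36700 × 0.9415 = 34550 km².
Ratio = 88570 / 34550 ≈ 2.56.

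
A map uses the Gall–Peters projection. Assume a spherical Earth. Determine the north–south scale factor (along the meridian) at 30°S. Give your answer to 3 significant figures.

1.22

The Gall–Peters projection is cylindrical equal-area with φ₀ = 45°. For cylindrical equal-area with standard parallel φ₀, h = cos φ / cos φ₀ and k = cos φ₀ / cos φ, so h·k = 1.
h = cos 30° / cos 45° = 0.8660/0.7071 = 1.225.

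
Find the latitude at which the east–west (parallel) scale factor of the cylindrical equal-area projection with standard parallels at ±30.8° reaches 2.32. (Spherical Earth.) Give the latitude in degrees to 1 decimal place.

68.3°

A cylindrical equal-area projection with standard parallel φ₀ has meridian scale h = cos φ / cos φ₀ and parallel scale k = cos φ₀ / cos φ (so areas are preserved, h·k = 1).
k = cos φ₀ / cos φ = 2.32  ⇒  cos φ = cos 30.8° / 2.32 = 0.3702.
φ = arccos(0.3702) ≈ 68.3°.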